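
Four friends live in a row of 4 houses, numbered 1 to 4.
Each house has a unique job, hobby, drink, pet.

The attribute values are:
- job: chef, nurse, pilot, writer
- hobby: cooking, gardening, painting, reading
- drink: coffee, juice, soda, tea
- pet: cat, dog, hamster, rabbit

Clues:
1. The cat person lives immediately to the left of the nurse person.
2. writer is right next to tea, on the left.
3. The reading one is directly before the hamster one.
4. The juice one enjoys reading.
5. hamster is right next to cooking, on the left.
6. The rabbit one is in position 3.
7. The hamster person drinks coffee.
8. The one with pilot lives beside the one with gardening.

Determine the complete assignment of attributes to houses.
Solution:

House | Job | Hobby | Drink | Pet
---------------------------------
  1   | pilot | reading | juice | cat
  2   | nurse | gardening | coffee | hamster
  3   | writer | cooking | soda | rabbit
  4   | chef | painting | tea | dog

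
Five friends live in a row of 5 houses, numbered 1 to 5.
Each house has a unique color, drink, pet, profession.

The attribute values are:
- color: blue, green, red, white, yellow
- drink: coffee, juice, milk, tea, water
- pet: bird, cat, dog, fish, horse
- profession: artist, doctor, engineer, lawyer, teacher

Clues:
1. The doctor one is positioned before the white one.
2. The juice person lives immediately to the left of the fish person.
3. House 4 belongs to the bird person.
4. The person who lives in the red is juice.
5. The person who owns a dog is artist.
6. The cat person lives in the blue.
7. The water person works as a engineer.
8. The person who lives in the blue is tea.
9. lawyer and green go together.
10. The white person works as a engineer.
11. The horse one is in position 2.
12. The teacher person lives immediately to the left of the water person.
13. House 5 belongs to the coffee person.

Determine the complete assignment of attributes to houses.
Solution:

House | Color | Drink | Pet | Profession
----------------------------------------
  1   | blue | tea | cat | doctor
  2   | red | juice | horse | teacher
  3   | white | water | fish | engineer
  4   | green | milk | bird | lawyer
  5   | yellow | coffee | dog | artist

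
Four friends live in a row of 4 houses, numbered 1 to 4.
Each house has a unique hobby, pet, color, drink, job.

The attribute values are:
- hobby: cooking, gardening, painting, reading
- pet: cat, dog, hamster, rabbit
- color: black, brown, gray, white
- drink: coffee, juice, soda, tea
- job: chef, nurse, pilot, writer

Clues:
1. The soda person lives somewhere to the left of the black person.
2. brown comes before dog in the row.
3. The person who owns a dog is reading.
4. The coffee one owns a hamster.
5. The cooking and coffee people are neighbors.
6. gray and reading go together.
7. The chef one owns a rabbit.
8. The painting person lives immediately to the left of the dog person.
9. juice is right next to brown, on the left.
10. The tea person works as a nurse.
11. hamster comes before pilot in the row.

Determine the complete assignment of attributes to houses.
Solution:

House | Hobby | Pet | Color | Drink | Job
-----------------------------------------
  1   | cooking | rabbit | white | juice | chef
  2   | painting | hamster | brown | coffee | writer
  3   | reading | dog | gray | soda | pilot
  4   | gardening | cat | black | tea | nurse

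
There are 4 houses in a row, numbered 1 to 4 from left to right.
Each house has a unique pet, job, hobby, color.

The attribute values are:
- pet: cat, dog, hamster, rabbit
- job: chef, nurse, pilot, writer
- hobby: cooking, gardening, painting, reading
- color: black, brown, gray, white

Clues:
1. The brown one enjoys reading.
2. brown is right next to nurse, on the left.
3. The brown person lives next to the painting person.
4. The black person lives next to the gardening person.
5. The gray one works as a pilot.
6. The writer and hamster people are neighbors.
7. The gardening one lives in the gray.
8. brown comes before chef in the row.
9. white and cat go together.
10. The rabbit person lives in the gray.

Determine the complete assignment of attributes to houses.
Solution:

House | Pet | Job | Hobby | Color
---------------------------------
  1   | dog | writer | reading | brown
  2   | hamster | nurse | painting | black
  3   | rabbit | pilot | gardening | gray
  4   | cat | chef | cooking | white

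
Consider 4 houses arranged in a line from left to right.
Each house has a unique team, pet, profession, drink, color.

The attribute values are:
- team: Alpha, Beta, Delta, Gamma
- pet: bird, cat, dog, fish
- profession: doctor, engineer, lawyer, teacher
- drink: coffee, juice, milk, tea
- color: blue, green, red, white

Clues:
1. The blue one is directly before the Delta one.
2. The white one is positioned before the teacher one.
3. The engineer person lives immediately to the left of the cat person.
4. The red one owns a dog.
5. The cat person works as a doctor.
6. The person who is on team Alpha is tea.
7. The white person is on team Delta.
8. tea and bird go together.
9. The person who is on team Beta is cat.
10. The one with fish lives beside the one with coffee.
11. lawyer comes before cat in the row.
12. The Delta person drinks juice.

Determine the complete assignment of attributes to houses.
Solution:

House | Team | Pet | Profession | Drink | Color
-----------------------------------------------
  1   | Alpha | bird | lawyer | tea | blue
  2   | Delta | fish | engineer | juice | white
  3   | Beta | cat | doctor | coffee | green
  4   | Gamma | dog | teacher | milk | red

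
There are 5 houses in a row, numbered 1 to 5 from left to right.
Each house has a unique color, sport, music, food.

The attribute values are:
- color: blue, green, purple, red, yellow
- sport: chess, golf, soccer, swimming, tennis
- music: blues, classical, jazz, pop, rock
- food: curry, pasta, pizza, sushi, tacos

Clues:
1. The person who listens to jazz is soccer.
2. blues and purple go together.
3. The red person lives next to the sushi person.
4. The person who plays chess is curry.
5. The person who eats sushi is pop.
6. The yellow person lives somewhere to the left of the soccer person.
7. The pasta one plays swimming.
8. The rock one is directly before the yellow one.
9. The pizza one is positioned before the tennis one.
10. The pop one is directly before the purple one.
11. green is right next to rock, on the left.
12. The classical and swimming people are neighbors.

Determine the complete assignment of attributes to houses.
Solution:

House | Color | Sport | Music | Food
------------------------------------
  1   | green | golf | classical | pizza
  2   | red | swimming | rock | pasta
  3   | yellow | tennis | pop | sushi
  4   | purple | chess | blues | curry
  5   | blue | soccer | jazz | tacos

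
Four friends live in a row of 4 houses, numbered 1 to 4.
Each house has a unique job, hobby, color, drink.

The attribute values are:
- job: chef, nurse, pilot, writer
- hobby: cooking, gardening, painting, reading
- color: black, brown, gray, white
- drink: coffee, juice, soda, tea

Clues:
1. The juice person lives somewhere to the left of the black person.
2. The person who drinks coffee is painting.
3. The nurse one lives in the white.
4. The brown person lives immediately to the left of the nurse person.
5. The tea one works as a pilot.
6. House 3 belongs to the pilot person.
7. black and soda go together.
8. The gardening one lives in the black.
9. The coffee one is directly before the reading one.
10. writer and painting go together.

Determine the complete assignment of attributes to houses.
Solution:

House | Job | Hobby | Color | Drink
-----------------------------------
  1   | writer | painting | brown | coffee
  2   | nurse | reading | white | juice
  3   | pilot | cooking | gray | tea
  4   | chef | gardening | black | soda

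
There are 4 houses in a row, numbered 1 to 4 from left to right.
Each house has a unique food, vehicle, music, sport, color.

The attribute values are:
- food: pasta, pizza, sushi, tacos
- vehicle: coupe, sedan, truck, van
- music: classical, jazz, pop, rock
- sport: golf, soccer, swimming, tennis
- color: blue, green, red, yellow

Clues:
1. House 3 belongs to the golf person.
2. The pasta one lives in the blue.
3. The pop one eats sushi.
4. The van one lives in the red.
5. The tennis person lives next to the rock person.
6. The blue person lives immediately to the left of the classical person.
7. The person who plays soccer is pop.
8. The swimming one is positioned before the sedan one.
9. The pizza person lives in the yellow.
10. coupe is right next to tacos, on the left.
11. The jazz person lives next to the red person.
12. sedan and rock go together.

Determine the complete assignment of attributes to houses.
Solution:

House | Food | Vehicle | Music | Sport | Color
----------------------------------------------
  1   | pasta | coupe | jazz | swimming | blue
  2   | tacos | van | classical | tennis | red
  3   | pizza | sedan | rock | golf | yellow
  4   | sushi | truck | pop | soccer | green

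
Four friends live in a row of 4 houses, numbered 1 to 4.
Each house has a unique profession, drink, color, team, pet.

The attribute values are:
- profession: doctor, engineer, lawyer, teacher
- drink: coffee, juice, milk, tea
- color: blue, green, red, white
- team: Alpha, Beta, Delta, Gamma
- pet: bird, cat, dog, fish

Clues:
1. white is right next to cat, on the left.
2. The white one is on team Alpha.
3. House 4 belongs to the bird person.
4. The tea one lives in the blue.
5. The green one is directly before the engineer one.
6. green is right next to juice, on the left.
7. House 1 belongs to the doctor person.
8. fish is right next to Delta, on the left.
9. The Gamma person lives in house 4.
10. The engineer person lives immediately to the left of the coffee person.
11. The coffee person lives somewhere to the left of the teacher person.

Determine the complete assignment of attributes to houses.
Solution:

House | Profession | Drink | Color | Team | Pet
-----------------------------------------------
  1   | doctor | milk | green | Beta | dog
  2   | engineer | juice | white | Alpha | fish
  3   | lawyer | coffee | red | Delta | cat
  4   | teacher | tea | blue | Gamma | bird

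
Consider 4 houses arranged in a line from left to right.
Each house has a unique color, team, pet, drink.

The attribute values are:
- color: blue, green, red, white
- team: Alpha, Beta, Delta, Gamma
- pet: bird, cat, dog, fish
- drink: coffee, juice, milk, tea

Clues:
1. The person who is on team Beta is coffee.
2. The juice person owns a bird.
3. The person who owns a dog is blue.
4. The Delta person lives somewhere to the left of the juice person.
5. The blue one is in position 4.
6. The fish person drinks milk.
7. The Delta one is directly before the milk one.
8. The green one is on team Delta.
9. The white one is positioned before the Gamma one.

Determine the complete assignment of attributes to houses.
Solution:

House | Color | Team | Pet | Drink
----------------------------------
  1   | green | Delta | cat | tea
  2   | white | Alpha | fish | milk
  3   | red | Gamma | bird | juice
  4   | blue | Beta | dog | coffee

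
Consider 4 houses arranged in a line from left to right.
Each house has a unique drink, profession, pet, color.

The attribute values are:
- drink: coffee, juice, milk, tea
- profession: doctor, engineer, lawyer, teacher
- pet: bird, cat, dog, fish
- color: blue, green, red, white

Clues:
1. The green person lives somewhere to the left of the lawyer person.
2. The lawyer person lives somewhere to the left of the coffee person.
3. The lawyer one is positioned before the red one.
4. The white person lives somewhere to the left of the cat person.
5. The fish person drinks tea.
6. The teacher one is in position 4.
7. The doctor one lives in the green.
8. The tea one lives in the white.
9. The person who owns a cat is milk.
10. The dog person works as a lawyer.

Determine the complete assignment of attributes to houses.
Solution:

House | Drink | Profession | Pet | Color
----------------------------------------
  1   | tea | engineer | fish | white
  2   | milk | doctor | cat | green
  3   | juice | lawyer | dog | blue
  4   | coffee | teacher | bird | red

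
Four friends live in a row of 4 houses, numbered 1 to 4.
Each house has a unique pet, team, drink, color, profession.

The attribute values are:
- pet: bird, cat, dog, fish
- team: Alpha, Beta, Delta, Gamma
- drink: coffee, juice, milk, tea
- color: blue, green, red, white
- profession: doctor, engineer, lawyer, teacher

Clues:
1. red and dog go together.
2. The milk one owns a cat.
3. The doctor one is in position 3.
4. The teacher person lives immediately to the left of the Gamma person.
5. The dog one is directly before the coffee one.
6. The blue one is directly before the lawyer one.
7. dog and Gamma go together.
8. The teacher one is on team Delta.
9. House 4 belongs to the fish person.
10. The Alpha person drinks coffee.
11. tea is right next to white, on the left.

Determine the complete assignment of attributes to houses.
Solution:

House | Pet | Team | Drink | Color | Profession
-----------------------------------------------
  1   | cat | Delta | milk | blue | teacher
  2   | dog | Gamma | tea | red | lawyer
  3   | bird | Alpha | coffee | white | doctor
  4   | fish | Beta | juice | green | engineer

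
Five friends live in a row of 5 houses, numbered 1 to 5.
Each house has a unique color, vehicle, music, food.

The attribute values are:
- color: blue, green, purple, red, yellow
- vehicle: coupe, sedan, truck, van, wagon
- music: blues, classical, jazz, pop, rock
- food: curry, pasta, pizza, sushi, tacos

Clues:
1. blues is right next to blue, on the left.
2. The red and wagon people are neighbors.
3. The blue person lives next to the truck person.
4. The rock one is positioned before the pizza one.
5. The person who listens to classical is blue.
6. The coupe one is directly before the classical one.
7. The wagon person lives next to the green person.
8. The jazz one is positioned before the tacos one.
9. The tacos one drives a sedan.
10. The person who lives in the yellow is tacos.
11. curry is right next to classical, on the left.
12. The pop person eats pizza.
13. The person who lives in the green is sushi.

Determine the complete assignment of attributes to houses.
Solution:

House | Color | Vehicle | Music | Food
--------------------------------------
  1   | red | coupe | blues | curry
  2   | blue | wagon | classical | pasta
  3   | green | truck | jazz | sushi
  4   | yellow | sedan | rock | tacos
  5   | purple | van | pop | pizza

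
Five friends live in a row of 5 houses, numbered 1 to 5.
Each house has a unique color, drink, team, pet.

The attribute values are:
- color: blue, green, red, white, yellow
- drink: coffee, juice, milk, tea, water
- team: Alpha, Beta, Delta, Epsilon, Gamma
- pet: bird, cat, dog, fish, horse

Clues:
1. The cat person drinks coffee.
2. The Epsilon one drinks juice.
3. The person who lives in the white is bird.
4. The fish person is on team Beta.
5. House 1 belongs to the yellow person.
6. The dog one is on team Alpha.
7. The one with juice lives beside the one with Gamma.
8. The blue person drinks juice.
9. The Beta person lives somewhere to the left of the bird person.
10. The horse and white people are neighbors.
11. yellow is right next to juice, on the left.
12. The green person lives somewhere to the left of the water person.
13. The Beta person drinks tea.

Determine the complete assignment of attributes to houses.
Solution:

House | Color | Drink | Team | Pet
----------------------------------
  1   | yellow | tea | Beta | fish
  2   | blue | juice | Epsilon | horse
  3   | white | milk | Gamma | bird
  4   | green | coffee | Delta | cat
  5   | red | water | Alpha | dog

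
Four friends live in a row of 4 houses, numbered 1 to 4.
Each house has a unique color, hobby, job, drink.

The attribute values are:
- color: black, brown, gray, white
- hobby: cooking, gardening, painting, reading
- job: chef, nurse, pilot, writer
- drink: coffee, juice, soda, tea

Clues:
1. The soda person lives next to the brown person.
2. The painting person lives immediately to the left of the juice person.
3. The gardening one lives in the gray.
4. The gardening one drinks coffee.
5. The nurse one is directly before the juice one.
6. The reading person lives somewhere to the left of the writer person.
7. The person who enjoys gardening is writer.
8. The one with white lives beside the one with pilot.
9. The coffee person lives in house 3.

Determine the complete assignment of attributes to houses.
Solution:

House | Color | Hobby | Job | Drink
-----------------------------------
  1   | white | painting | nurse | soda
  2   | brown | reading | pilot | juice
  3   | gray | gardening | writer | coffee
  4   | black | cooking | chef | tea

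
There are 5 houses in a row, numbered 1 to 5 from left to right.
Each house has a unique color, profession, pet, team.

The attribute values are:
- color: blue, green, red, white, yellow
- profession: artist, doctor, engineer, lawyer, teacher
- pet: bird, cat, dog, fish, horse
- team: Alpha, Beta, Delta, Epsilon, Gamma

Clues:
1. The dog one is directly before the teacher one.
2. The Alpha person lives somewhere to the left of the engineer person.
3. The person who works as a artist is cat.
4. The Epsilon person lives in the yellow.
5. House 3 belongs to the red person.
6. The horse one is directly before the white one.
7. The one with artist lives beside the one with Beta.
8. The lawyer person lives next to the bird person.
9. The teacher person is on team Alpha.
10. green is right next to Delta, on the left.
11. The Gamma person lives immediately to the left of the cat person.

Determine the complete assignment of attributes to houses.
Solution:

House | Color | Profession | Pet | Team
---------------------------------------
  1   | green | doctor | horse | Gamma
  2   | white | artist | cat | Delta
  3   | red | lawyer | dog | Beta
  4   | blue | teacher | bird | Alpha
  5   | yellow | engineer | fish | Epsilon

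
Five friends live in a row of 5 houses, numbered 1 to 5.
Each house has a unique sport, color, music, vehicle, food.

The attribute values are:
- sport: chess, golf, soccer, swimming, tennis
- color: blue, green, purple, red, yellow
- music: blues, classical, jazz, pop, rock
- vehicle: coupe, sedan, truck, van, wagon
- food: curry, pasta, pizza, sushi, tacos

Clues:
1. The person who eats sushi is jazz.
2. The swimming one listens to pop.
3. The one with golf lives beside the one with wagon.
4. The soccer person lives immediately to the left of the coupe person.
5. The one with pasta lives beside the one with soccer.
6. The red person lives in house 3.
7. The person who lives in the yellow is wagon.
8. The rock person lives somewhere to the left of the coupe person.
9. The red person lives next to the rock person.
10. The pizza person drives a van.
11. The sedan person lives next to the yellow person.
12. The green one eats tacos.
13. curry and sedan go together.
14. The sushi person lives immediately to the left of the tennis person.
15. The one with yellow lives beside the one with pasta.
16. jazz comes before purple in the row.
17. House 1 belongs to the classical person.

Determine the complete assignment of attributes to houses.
Solution:

House | Sport | Color | Music | Vehicle | Food
----------------------------------------------
  1   | golf | blue | classical | sedan | curry
  2   | chess | yellow | jazz | wagon | sushi
  3   | tennis | red | blues | truck | pasta
  4   | soccer | purple | rock | van | pizza
  5   | swimming | green | pop | coupe | tacos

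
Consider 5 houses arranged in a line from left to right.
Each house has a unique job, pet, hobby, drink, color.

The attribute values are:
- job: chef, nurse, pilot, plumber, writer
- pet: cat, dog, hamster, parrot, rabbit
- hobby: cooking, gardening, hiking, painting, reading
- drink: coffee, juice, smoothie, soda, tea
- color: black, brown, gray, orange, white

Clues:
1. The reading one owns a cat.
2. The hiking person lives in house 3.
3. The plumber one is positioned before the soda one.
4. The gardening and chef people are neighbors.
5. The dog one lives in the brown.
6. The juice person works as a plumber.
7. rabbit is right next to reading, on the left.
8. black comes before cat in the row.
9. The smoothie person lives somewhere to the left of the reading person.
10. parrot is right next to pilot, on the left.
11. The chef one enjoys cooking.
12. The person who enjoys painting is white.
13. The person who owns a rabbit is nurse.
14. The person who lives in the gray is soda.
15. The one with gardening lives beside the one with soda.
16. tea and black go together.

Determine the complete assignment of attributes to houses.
Solution:

House | Job | Pet | Hobby | Drink | Color
-----------------------------------------
  1   | plumber | dog | gardening | juice | brown
  2   | chef | parrot | cooking | soda | gray
  3   | pilot | hamster | hiking | tea | black
  4   | nurse | rabbit | painting | smoothie | white
  5   | writer | cat | reading | coffee | orange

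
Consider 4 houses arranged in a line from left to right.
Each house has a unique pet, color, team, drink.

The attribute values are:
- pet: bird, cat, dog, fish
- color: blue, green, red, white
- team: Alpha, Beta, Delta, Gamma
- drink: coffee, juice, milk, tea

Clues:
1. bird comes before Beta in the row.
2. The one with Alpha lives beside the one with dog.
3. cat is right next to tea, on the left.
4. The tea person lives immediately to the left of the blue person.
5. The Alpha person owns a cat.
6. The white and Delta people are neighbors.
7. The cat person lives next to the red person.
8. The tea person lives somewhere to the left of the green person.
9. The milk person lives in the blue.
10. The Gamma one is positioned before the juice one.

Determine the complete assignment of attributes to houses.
Solution:

House | Pet | Color | Team | Drink
----------------------------------
  1   | cat | white | Alpha | coffee
  2   | dog | red | Delta | tea
  3   | bird | blue | Gamma | milk
  4   | fish | green | Beta | juice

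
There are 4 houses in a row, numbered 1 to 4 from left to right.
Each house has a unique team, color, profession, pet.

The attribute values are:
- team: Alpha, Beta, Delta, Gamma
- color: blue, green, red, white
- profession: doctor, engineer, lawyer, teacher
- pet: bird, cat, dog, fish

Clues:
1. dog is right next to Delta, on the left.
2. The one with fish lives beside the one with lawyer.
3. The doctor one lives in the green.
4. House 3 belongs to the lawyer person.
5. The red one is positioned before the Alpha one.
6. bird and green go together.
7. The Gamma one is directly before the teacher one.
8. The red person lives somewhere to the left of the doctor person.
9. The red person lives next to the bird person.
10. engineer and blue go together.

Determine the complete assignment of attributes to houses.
Solution:

House | Team | Color | Profession | Pet
---------------------------------------
  1   | Gamma | blue | engineer | dog
  2   | Delta | white | teacher | fish
  3   | Beta | red | lawyer | cat
  4   | Alpha | green | doctor | bird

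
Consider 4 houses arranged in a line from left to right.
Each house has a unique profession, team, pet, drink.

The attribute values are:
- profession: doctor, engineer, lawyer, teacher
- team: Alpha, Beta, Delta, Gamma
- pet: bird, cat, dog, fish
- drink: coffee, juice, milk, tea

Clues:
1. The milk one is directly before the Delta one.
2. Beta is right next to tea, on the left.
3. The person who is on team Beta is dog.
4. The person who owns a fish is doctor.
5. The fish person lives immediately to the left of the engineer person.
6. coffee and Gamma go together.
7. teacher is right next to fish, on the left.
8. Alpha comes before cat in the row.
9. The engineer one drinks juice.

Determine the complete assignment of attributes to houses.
Solution:

House | Profession | Team | Pet | Drink
---------------------------------------
  1   | teacher | Beta | dog | milk
  2   | doctor | Delta | fish | tea
  3   | engineer | Alpha | bird | juice
  4   | lawyer | Gamma | cat | coffee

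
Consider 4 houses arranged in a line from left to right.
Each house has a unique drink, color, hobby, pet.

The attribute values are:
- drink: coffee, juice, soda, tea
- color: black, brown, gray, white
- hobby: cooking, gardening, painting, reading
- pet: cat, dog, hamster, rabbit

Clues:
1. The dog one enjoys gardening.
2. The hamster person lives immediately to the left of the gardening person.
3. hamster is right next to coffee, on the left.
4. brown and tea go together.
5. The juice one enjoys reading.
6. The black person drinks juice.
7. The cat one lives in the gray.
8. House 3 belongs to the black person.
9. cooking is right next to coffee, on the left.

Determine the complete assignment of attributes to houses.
Solution:

House | Drink | Color | Hobby | Pet
-----------------------------------
  1   | tea | brown | cooking | hamster
  2   | coffee | white | gardening | dog
  3   | juice | black | reading | rabbit
  4   | soda | gray | painting | cat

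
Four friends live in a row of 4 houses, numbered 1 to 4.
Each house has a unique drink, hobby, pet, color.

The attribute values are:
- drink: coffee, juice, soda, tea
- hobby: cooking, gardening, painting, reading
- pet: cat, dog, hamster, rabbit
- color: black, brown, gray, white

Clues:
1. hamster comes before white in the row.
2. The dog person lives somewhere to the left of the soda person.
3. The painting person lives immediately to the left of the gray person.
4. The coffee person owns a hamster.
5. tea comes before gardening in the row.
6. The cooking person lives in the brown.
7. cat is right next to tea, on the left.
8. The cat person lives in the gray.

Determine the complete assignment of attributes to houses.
Solution:

House | Drink | Hobby | Pet | Color
-----------------------------------
  1   | coffee | painting | hamster | black
  2   | juice | reading | cat | gray
  3   | tea | cooking | dog | brown
  4   | soda | gardening | rabbit | white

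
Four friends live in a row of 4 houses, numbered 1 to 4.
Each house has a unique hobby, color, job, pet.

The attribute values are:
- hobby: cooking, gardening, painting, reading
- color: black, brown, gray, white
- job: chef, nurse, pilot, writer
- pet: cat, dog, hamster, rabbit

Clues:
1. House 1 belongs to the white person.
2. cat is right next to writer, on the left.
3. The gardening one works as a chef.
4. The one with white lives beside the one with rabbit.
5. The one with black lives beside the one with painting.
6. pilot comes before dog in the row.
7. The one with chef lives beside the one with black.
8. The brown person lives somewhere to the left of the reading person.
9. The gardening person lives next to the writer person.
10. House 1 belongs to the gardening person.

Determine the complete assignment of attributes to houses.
Solution:

House | Hobby | Color | Job | Pet
---------------------------------
  1   | gardening | white | chef | cat
  2   | cooking | black | writer | rabbit
  3   | painting | brown | pilot | hamster
  4   | reading | gray | nurse | dog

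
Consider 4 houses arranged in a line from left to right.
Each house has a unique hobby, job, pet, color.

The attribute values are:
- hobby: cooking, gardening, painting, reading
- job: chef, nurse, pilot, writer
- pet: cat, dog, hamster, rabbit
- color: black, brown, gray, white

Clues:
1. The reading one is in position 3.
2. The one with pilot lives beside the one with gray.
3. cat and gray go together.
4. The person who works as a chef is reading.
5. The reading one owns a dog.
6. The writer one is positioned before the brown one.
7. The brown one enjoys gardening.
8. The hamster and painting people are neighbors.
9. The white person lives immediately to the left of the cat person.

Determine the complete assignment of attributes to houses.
Solution:

House | Hobby | Job | Pet | Color
---------------------------------
  1   | cooking | pilot | hamster | white
  2   | painting | writer | cat | gray
  3   | reading | chef | dog | black
  4   | gardening | nurse | rabbit | brown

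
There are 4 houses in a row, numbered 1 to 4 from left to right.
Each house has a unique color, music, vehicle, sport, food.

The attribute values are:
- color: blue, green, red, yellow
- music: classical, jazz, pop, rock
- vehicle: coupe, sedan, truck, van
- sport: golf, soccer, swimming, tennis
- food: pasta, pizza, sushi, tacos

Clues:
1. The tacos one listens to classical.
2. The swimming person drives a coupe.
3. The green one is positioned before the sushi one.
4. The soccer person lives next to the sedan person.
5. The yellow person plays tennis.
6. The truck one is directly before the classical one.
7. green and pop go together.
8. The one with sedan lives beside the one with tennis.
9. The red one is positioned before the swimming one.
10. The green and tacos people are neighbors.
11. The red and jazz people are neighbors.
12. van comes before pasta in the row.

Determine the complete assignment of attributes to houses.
Solution:

House | Color | Music | Vehicle | Sport | Food
----------------------------------------------
  1   | green | pop | truck | soccer | pizza
  2   | red | classical | sedan | golf | tacos
  3   | yellow | jazz | van | tennis | sushi
  4   | blue | rock | coupe | swimming | pasta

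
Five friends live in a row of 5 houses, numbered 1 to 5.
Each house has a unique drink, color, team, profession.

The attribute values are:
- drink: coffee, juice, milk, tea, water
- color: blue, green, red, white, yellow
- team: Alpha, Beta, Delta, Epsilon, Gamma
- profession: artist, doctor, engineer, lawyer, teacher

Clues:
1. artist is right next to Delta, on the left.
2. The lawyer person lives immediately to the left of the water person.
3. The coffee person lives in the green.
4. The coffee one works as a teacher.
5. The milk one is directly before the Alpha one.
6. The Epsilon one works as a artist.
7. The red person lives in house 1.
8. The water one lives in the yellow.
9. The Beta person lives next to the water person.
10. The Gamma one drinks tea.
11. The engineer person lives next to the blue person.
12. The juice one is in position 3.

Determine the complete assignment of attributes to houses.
Solution:

House | Drink | Color | Team | Profession
-----------------------------------------
  1   | milk | red | Beta | lawyer
  2   | water | yellow | Alpha | engineer
  3   | juice | blue | Epsilon | artist
  4   | coffee | green | Delta | teacher
  5   | tea | white | Gamma | doctor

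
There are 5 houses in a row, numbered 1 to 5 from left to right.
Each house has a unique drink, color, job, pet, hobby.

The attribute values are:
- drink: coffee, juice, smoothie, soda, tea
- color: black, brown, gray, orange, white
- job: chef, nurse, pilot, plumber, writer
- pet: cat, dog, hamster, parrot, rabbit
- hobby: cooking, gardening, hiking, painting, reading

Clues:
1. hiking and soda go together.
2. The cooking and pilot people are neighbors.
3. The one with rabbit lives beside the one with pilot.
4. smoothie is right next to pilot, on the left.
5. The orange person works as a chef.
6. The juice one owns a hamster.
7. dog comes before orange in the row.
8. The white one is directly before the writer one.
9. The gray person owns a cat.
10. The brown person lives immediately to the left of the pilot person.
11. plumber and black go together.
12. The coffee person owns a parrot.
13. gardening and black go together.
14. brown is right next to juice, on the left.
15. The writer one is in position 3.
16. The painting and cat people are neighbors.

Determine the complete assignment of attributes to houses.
Solution:

House | Drink | Color | Job | Pet | Hobby
-----------------------------------------
  1   | smoothie | brown | nurse | rabbit | cooking
  2   | juice | white | pilot | hamster | painting
  3   | soda | gray | writer | cat | hiking
  4   | tea | black | plumber | dog | gardening
  5   | coffee | orange | chef | parrot | reading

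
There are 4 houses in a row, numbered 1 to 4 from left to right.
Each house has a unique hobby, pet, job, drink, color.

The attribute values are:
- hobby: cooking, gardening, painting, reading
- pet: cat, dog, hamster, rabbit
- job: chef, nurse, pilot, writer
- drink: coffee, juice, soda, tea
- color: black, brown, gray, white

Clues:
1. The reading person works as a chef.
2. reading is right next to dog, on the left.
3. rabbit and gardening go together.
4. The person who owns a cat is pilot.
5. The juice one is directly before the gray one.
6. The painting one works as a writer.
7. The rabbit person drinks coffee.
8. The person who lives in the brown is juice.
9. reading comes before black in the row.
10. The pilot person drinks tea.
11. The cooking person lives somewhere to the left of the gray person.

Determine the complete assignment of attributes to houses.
Solution:

House | Hobby | Pet | Job | Drink | Color
-----------------------------------------
  1   | cooking | cat | pilot | tea | white
  2   | reading | hamster | chef | juice | brown
  3   | painting | dog | writer | soda | gray
  4   | gardening | rabbit | nurse | coffee | black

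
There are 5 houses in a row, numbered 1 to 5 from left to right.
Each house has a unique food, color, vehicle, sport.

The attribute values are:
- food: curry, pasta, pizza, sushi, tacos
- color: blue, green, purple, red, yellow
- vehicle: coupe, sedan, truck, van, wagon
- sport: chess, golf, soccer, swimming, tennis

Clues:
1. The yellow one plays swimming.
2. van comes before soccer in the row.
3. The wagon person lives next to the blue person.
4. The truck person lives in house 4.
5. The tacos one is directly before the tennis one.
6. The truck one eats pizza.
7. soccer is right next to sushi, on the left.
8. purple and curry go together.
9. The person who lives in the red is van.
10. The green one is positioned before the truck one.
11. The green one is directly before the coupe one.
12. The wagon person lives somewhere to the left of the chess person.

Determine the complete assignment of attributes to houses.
Solution:

House | Food | Color | Vehicle | Sport
--------------------------------------
  1   | pasta | red | van | golf
  2   | tacos | green | wagon | soccer
  3   | sushi | blue | coupe | tennis
  4   | pizza | yellow | truck | swimming
  5   | curry | purple | sedan | chess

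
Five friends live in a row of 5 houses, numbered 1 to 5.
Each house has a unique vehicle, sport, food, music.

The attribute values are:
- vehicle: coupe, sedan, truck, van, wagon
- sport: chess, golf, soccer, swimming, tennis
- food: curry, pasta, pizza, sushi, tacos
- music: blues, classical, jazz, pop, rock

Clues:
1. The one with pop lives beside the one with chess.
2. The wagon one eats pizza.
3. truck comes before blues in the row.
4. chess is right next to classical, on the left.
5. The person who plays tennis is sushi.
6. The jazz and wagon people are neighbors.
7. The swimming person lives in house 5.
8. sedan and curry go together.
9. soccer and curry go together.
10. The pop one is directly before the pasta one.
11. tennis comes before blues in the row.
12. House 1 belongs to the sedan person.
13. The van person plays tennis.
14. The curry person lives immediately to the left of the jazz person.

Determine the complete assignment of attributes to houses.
Solution:

House | Vehicle | Sport | Food | Music
--------------------------------------
  1   | sedan | soccer | curry | pop
  2   | truck | chess | pasta | jazz
  3   | wagon | golf | pizza | classical
  4   | van | tennis | sushi | rock
  5   | coupe | swimming | tacos | blues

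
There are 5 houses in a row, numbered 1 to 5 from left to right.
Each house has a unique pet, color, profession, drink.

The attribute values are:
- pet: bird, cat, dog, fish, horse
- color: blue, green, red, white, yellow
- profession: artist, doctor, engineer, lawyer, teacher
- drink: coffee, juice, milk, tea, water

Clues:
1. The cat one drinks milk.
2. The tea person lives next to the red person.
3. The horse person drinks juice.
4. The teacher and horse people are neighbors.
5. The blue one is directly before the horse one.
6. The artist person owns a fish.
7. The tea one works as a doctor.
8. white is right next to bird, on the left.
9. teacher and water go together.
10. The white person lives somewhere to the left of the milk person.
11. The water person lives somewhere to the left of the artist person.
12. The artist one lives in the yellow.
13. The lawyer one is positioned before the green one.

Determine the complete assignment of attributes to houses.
Solution:

House | Pet | Color | Profession | Drink
----------------------------------------
  1   | dog | blue | teacher | water
  2   | horse | white | lawyer | juice
  3   | bird | green | doctor | tea
  4   | cat | red | engineer | milk
  5   | fish | yellow | artist | coffee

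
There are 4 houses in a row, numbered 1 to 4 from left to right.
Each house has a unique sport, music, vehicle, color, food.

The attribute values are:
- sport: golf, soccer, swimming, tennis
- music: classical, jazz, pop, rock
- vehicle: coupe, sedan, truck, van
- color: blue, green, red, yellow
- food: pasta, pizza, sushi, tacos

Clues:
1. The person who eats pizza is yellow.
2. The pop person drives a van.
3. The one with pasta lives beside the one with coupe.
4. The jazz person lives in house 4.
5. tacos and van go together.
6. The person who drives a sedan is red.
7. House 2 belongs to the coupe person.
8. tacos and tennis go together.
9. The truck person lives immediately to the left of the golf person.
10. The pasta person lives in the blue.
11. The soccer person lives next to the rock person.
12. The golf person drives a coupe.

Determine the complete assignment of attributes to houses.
Solution:

House | Sport | Music | Vehicle | Color | Food
----------------------------------------------
  1   | soccer | classical | truck | blue | pasta
  2   | golf | rock | coupe | yellow | pizza
  3   | tennis | pop | van | green | tacos
  4   | swimming | jazz | sedan | red | sushi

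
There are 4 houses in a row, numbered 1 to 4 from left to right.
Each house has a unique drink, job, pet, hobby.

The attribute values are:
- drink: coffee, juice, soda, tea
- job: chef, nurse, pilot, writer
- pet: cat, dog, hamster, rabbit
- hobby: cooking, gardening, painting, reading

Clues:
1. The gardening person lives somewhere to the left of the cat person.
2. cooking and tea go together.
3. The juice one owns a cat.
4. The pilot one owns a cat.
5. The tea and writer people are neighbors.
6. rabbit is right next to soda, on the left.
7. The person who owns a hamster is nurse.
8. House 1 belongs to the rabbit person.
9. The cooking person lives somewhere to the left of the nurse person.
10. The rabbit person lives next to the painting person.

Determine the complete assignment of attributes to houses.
Solution:

House | Drink | Job | Pet | Hobby
---------------------------------
  1   | tea | chef | rabbit | cooking
  2   | soda | writer | dog | painting
  3   | coffee | nurse | hamster | gardening
  4   | juice | pilot | cat | reading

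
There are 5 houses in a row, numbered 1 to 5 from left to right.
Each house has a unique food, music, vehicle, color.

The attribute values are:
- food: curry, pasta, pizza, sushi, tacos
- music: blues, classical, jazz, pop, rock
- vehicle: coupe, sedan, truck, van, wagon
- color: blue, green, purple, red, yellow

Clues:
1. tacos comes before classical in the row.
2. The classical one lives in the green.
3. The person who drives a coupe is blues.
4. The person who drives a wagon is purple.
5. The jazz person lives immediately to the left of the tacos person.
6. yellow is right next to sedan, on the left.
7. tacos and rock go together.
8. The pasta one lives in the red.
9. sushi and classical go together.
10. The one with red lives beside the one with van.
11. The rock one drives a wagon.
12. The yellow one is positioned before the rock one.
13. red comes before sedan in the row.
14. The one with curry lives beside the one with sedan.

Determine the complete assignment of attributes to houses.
Solution:

House | Food | Music | Vehicle | Color
--------------------------------------
  1   | pasta | blues | coupe | red
  2   | curry | pop | van | yellow
  3   | pizza | jazz | sedan | blue
  4   | tacos | rock | wagon | purple
  5   | sushi | classical | truck | green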